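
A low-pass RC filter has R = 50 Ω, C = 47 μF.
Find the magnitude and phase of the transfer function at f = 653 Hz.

Step 1 — Angular frequency: ω = 2π·653 = 4103 rad/s.
Step 2 — Transfer function: H(jω) = 1/(1 + jωRC).
Step 3 — Denominator: 1 + jωRC = 1 + j·4103·50·4.7e-05 = 1 + j9.642.
Step 4 — H = 0.01064 - j0.1026.
Step 5 — Magnitude: |H| = 0.1032 (-19.7 dB); phase: φ = -84.1°.

|H| = 0.1032 (-19.7 dB), φ = -84.1°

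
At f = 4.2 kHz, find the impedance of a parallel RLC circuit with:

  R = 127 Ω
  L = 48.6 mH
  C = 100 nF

Step 1 — Angular frequency: ω = 2π·f = 2π·4200 = 2.639e+04 rad/s.
Step 2 — Component impedances:
  R: Z = R = 127 Ω
  L: Z = jωL = j·2.639e+04·0.0486 = 0 + j1283 Ω
  C: Z = 1/(jωC) = -j/(ω·C) = 0 - j378.9 Ω
Step 3 — Parallel combination: 1/Z_total = 1/R + 1/L + 1/C; Z_total = 120.3 - j28.4 Ω = 123.6∠-13.3° Ω.

Z = 120.3 - j28.4 Ω = 123.6∠-13.3° Ω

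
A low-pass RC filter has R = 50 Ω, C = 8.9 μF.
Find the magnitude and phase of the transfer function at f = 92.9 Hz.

Step 1 — Angular frequency: ω = 2π·92.9 = 583.7 rad/s.
Step 2 — Transfer function: H(jω) = 1/(1 + jωRC).
Step 3 — Denominator: 1 + jωRC = 1 + j·583.7·50·8.9e-06 = 1 + j0.2598.
Step 4 — H = 0.9368 - j0.2433.
Step 5 — Magnitude: |H| = 0.9679 (-0.3 dB); phase: φ = -14.6°.

|H| = 0.9679 (-0.3 dB), φ = -14.6°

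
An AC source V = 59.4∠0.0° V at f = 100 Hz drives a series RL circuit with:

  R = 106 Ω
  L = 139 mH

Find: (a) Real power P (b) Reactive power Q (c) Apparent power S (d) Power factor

Step 1 — Angular frequency: ω = 2π·f = 2π·100 = 628.3 rad/s.
Step 2 — Component impedances:
  R: Z = R = 106 Ω
  L: Z = jωL = j·628.3·0.139 = 0 + j87.34 Ω
Step 3 — Series combination: Z_total = R + L = 106 + j87.34 Ω = 137.3∠39.5° Ω.
Step 4 — Source phasor: V = 59.4∠0.0° V = 59.4 V.
Step 5 — Current: I = V / Z = 0.3338 - j0.275 A = 0.4325∠-39.5° A.
Step 6 — Complex power: S = V·I* = 19.83 + j16.34 VA.
Step 7 — Real power: P = Re(S) = 19.83 W.
Step 8 — Reactive power: Q = Im(S) = 16.34 VAR.
Step 9 — Apparent power: |S| = 25.69 VA.
Step 10 — Power factor: PF = P/|S| = 0.7718 (lagging).

(a) P = 19.83 W  (b) Q = 16.34 VAR  (c) S = 25.69 VA  (d) PF = 0.7718 (lagging)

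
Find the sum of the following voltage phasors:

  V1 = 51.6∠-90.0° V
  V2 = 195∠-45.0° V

Step 1 — Convert each phasor to rectangular form:
  V1 = 51.6·(cos(-90.0°) + j·sin(-90.0°)) = 0 - j51.6 V
  V2 = 195·(cos(-45.0°) + j·sin(-45.0°)) = 137.9 - j137.9 V
Step 2 — Sum components: V_total = 137.9 - j189.5 V.
Step 3 — Convert to polar: |V_total| = 234.3 V, ∠V_total = -54.0°.

V_total = 234.3∠-54.0° V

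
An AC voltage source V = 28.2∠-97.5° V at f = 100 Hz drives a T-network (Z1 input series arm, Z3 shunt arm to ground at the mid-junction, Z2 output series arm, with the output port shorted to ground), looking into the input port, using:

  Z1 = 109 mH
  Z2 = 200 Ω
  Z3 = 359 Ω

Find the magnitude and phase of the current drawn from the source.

Step 1 — Angular frequency: ω = 2π·f = 2π·100 = 628.3 rad/s.
Step 2 — Component impedances:
  Z1: Z = jωL = j·628.3·0.109 = 0 + j68.49 Ω
  Z2: Z = R = 200 Ω
  Z3: Z = R = 359 Ω
Step 3 — With the output port shorted to ground, the output series arm Z2 runs from the junction to ground; the shunt arm Z3 also runs from the junction to ground. They appear in parallel: Z3 || Z2 = 128.4 Ω.
Step 4 — Series with input arm Z1: Z_in = Z1 + (Z3 || Z2) = 128.4 + j68.49 Ω = 145.6∠28.1° Ω.
Step 5 — Source phasor: V = 28.2∠-97.5° V = -3.681 - j27.96 V.
Step 6 — Ohm's law: I = V / Z_total = (-3.681 - j27.96) / (128.4 + j68.49) = -0.1127 - j0.1576 A.
Step 7 — Convert to polar: |I| = 0.1937 A, ∠I = -125.6°.

I = 0.1937∠-125.6° A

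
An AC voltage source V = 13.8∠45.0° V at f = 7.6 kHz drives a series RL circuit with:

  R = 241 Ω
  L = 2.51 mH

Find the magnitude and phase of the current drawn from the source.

Step 1 — Angular frequency: ω = 2π·f = 2π·7600 = 4.775e+04 rad/s.
Step 2 — Component impedances:
  R: Z = R = 241 Ω
  L: Z = jωL = j·4.775e+04·0.00251 = 0 + j119.9 Ω
Step 3 — Series combination: Z_total = R + L = 241 + j119.9 Ω = 269.2∠26.4° Ω.
Step 4 — Source phasor: V = 13.8∠45.0° V = 9.758 + j9.758 V.
Step 5 — Ohm's law: I = V / Z_total = (9.758 + j9.758) / (241 + j119.9) = 0.0486 + j0.01632 A.
Step 6 — Convert to polar: |I| = 0.05127 A, ∠I = 18.6°.

I = 0.05127∠18.6° A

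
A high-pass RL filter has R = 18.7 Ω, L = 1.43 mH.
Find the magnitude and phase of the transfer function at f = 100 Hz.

Step 1 — Angular frequency: ω = 2π·100 = 628.3 rad/s.
Step 2 — Transfer function: H(jω) = jωL/(R + jωL).
Step 3 — Numerator jωL = j·0.8985; denominator R + jωL = 18.7 + j0.8985.
Step 4 — H = 0.002303 + j0.04794.
Step 5 — Magnitude: |H| = 0.04799 (-26.4 dB); phase: φ = 87.2°.

|H| = 0.04799 (-26.4 dB), φ = 87.2°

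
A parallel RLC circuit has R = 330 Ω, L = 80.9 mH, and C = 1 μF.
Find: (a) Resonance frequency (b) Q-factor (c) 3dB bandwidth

Step 1 — Resonance: ω₀ = 1/√(LC) = 1/√(0.0809·1e-06) = 3516 rad/s.
Step 2 — f₀ = ω₀/(2π) = 559.6 Hz.
Step 3 — Parallel Q: Q = R/(ω₀L) = 330/(3516·0.0809) = 1.16.
Step 4 — Bandwidth: Δω = ω₀/Q = 3030 rad/s; BW = Δω/(2π) = 482.3 Hz.

(a) f₀ = 559.6 Hz  (b) Q = 1.16  (c) BW = 482.3 Hz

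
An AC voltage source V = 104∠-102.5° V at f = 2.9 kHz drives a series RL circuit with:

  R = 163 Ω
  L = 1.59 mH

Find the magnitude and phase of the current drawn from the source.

Step 1 — Angular frequency: ω = 2π·f = 2π·2900 = 1.822e+04 rad/s.
Step 2 — Component impedances:
  R: Z = R = 163 Ω
  L: Z = jωL = j·1.822e+04·0.00159 = 0 + j28.97 Ω
Step 3 — Series combination: Z_total = R + L = 163 + j28.97 Ω = 165.6∠10.1° Ω.
Step 4 — Source phasor: V = 104∠-102.5° V = -22.51 - j101.5 V.
Step 5 — Ohm's law: I = V / Z_total = (-22.51 - j101.5) / (163 + j28.97) = -0.2412 - j0.58 A.
Step 6 — Convert to polar: |I| = 0.6282 A, ∠I = -112.6°.

I = 0.6282∠-112.6° A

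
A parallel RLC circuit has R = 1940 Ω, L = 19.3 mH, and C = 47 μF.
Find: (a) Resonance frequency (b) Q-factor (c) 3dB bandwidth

Step 1 — Resonance: ω₀ = 1/√(LC) = 1/√(0.0193·4.7e-05) = 1050 rad/s.
Step 2 — f₀ = ω₀/(2π) = 167.1 Hz.
Step 3 — Parallel Q: Q = R/(ω₀L) = 1940/(1050·0.0193) = 95.74.
Step 4 — Bandwidth: Δω = ω₀/Q = 10.97 rad/s; BW = Δω/(2π) = 1.746 Hz.

(a) f₀ = 167.1 Hz  (b) Q = 95.74  (c) BW = 1.746 Hz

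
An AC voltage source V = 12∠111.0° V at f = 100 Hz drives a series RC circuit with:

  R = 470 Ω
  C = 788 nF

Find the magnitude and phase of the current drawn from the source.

Step 1 — Angular frequency: ω = 2π·f = 2π·100 = 628.3 rad/s.
Step 2 — Component impedances:
  R: Z = R = 470 Ω
  C: Z = 1/(jωC) = -j/(ω·C) = 0 - j2020 Ω
Step 3 — Series combination: Z_total = R + C = 470 - j2020 Ω = 2074∠-76.9° Ω.
Step 4 — Source phasor: V = 12∠111.0° V = -4.3 + j11.2 V.
Step 5 — Ohm's law: I = V / Z_total = (-4.3 + j11.2) / (470 - j2020) = -0.005732 - j0.0007954 A.
Step 6 — Convert to polar: |I| = 0.005787 A, ∠I = -172.1°.

I = 0.005787∠-172.1° A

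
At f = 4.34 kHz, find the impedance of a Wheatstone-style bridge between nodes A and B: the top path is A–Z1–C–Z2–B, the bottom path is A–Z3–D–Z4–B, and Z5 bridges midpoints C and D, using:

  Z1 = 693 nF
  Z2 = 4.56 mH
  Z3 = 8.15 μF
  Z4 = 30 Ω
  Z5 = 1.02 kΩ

Step 1 — Angular frequency: ω = 2π·f = 2π·4340 = 2.727e+04 rad/s.
Step 2 — Component impedances:
  Z1: Z = 1/(jωC) = -j/(ω·C) = 0 - j52.92 Ω
  Z2: Z = jωL = j·2.727e+04·0.00456 = 0 + j124.3 Ω
  Z3: Z = 1/(jωC) = -j/(ω·C) = 0 - j4.5 Ω
  Z4: Z = R = 30 Ω
  Z5: Z = R = 1020 Ω
Step 3 — Bridge requires nodal analysis (the Z5 bridge couples midpoints C and D, so the two paths cannot be reduced to a simple series/parallel combination). Setting node B to ground and injecting 1 A at node A, the 3-node admittance system at A, C, D solves to V_A = Z_AB = 27.96 + j7.822 Ω = 29.04∠15.6° Ω.

Z = 27.96 + j7.822 Ω = 29.04∠15.6° Ω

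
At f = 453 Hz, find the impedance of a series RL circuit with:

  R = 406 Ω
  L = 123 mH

Step 1 — Angular frequency: ω = 2π·f = 2π·453 = 2846 rad/s.
Step 2 — Component impedances:
  R: Z = R = 406 Ω
  L: Z = jωL = j·2846·0.123 = 0 + j350.1 Ω
Step 3 — Series combination: Z_total = R + L = 406 + j350.1 Ω = 536.1∠40.8° Ω.

Z = 406 + j350.1 Ω = 536.1∠40.8° Ω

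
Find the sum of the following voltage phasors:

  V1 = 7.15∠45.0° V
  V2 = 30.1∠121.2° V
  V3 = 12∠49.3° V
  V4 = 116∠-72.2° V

Step 1 — Convert each phasor to rectangular form:
  V1 = 7.15·(cos(45.0°) + j·sin(45.0°)) = 5.056 + j5.056 V
  V2 = 30.1·(cos(121.2°) + j·sin(121.2°)) = -15.59 + j25.75 V
  V3 = 12·(cos(49.3°) + j·sin(49.3°)) = 7.825 + j9.098 V
  V4 = 116·(cos(-72.2°) + j·sin(-72.2°)) = 35.46 - j110.4 V
Step 2 — Sum components: V_total = 32.75 - j70.55 V.
Step 3 — Convert to polar: |V_total| = 77.78 V, ∠V_total = -65.1°.

V_total = 77.78∠-65.1° V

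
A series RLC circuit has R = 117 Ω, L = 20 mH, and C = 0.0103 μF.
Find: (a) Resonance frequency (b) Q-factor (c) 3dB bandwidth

Step 1 — Resonance: ω₀ = 1/√(LC) = 1/√(0.02·1.03e-08) = 6.967e+04 rad/s.
Step 2 — f₀ = ω₀/(2π) = 1.109e+04 Hz.
Step 3 — Series Q: Q = ω₀L/R = 6.967e+04·0.02/117 = 11.91.
Step 4 — Bandwidth: Δω = ω₀/Q = 5850 rad/s; BW = Δω/(2π) = 931.1 Hz.

(a) f₀ = 1.109e+04 Hz  (b) Q = 11.91  (c) BW = 931.1 Hz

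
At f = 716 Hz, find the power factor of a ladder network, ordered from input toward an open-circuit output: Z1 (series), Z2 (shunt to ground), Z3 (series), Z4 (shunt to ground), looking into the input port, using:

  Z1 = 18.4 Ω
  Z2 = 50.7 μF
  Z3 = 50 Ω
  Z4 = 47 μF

Step 1 — Angular frequency: ω = 2π·f = 2π·716 = 4499 rad/s.
Step 2 — Component impedances:
  Z1: Z = R = 18.4 Ω
  Z2: Z = 1/(jωC) = -j/(ω·C) = 0 - j4.384 Ω
  Z3: Z = R = 50 Ω
  Z4: Z = 1/(jωC) = -j/(ω·C) = 0 - j4.729 Ω
Step 3 — Ladder network (open output): work backward from the far end, alternating series and parallel combinations. Z_in = 18.77 - j4.316 Ω = 19.26∠-12.9° Ω.
Step 4 — Power factor: PF = cos(φ) = Re(Z)/|Z| = 18.77/19.26 = 0.9746.
Step 5 — Type: Im(Z) = -4.316 ⇒ leading (phase φ = -12.9°).

PF = 0.9746 (leading, φ = -12.9°)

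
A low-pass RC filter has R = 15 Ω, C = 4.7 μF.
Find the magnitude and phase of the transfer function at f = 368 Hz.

Step 1 — Angular frequency: ω = 2π·368 = 2312 rad/s.
Step 2 — Transfer function: H(jω) = 1/(1 + jωRC).
Step 3 — Denominator: 1 + jωRC = 1 + j·2312·15·4.7e-06 = 1 + j0.163.
Step 4 — H = 0.9741 - j0.1588.
Step 5 — Magnitude: |H| = 0.987 (-0.1 dB); phase: φ = -9.3°.

|H| = 0.987 (-0.1 dB), φ = -9.3°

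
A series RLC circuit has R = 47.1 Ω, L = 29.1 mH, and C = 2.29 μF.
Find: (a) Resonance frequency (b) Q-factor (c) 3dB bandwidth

Step 1 — Resonance: ω₀ = 1/√(LC) = 1/√(0.0291·2.29e-06) = 3874 rad/s.
Step 2 — f₀ = ω₀/(2π) = 616.5 Hz.
Step 3 — Series Q: Q = ω₀L/R = 3874·0.0291/47.1 = 2.393.
Step 4 — Bandwidth: Δω = ω₀/Q = 1619 rad/s; BW = Δω/(2π) = 257.6 Hz.

(a) f₀ = 616.5 Hz  (b) Q = 2.393  (c) BW = 257.6 Hz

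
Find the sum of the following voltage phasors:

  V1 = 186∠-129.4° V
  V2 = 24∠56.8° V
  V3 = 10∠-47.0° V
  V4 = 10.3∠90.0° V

Step 1 — Convert each phasor to rectangular form:
  V1 = 186·(cos(-129.4°) + j·sin(-129.4°)) = -118.1 - j143.7 V
  V2 = 24·(cos(56.8°) + j·sin(56.8°)) = 13.14 + j20.08 V
  V3 = 10·(cos(-47.0°) + j·sin(-47.0°)) = 6.82 - j7.314 V
  V4 = 10.3·(cos(90.0°) + j·sin(90.0°)) = 0 + j10.3 V
Step 2 — Sum components: V_total = -98.1 - j120.7 V.
Step 3 — Convert to polar: |V_total| = 155.5 V, ∠V_total = -129.1°.

V_total = 155.5∠-129.1° V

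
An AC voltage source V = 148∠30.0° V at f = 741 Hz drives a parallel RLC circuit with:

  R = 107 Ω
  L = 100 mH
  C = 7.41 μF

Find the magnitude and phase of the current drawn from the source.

Step 1 — Angular frequency: ω = 2π·f = 2π·741 = 4656 rad/s.
Step 2 — Component impedances:
  R: Z = R = 107 Ω
  L: Z = jωL = j·4656·0.1 = 0 + j465.6 Ω
  C: Z = 1/(jωC) = -j/(ω·C) = 0 - j28.99 Ω
Step 3 — Parallel combination: 1/Z_total = 1/R + 1/L + 1/C; Z_total = 8.242 - j28.53 Ω = 29.7∠-73.9° Ω.
Step 4 — Source phasor: V = 148∠30.0° V = 128.2 + j74 V.
Step 5 — Ohm's law: I = V / Z_total = (128.2 + j74) / (8.242 - j28.53) = -1.196 + j4.838 A.
Step 6 — Convert to polar: |I| = 4.984 A, ∠I = 103.9°.

I = 4.984∠103.9° A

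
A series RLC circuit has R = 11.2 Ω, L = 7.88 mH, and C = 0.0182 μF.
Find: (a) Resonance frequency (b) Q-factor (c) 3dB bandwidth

Step 1 — Resonance: ω₀ = 1/√(LC) = 1/√(0.00788·1.82e-08) = 8.35e+04 rad/s.
Step 2 — f₀ = ω₀/(2π) = 1.329e+04 Hz.
Step 3 — Series Q: Q = ω₀L/R = 8.35e+04·0.00788/11.2 = 58.75.
Step 4 — Bandwidth: Δω = ω₀/Q = 1421 rad/s; BW = Δω/(2π) = 226.2 Hz.

(a) f₀ = 1.329e+04 Hz  (b) Q = 58.75  (c) BW = 226.2 Hz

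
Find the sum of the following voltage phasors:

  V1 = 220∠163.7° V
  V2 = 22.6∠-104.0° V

Step 1 — Convert each phasor to rectangular form:
  V1 = 220·(cos(163.7°) + j·sin(163.7°)) = -211.2 + j61.75 V
  V2 = 22.6·(cos(-104.0°) + j·sin(-104.0°)) = -5.467 - j21.93 V
Step 2 — Sum components: V_total = -216.6 + j39.82 V.
Step 3 — Convert to polar: |V_total| = 220.3 V, ∠V_total = 169.6°.

V_total = 220.3∠169.6° V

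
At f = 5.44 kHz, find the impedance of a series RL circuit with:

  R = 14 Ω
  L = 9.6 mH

Step 1 — Angular frequency: ω = 2π·f = 2π·5440 = 3.418e+04 rad/s.
Step 2 — Component impedances:
  R: Z = R = 14 Ω
  L: Z = jωL = j·3.418e+04·0.0096 = 0 + j328.1 Ω
Step 3 — Series combination: Z_total = R + L = 14 + j328.1 Ω = 328.4∠87.6° Ω.

Z = 14 + j328.1 Ω = 328.4∠87.6° Ω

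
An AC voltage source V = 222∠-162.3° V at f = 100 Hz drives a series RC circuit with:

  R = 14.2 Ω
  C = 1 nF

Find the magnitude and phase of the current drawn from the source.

Step 1 — Angular frequency: ω = 2π·f = 2π·100 = 628.3 rad/s.
Step 2 — Component impedances:
  R: Z = R = 14.2 Ω
  C: Z = 1/(jωC) = -j/(ω·C) = 0 - j1.592e+06 Ω
Step 3 — Series combination: Z_total = R + C = 14.2 - j1.592e+06 Ω = 1.592e+06∠-90.0° Ω.
Step 4 — Source phasor: V = 222∠-162.3° V = -211.5 - j67.5 V.
Step 5 — Ohm's law: I = V / Z_total = (-211.5 - j67.5) / (14.2 - j1.592e+06) = 4.241e-05 - j0.0001329 A.
Step 6 — Convert to polar: |I| = 0.0001395 A, ∠I = -72.3°.

I = 0.0001395∠-72.3° A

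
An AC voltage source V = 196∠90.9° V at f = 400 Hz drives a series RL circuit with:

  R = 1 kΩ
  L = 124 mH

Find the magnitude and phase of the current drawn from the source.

Step 1 — Angular frequency: ω = 2π·f = 2π·400 = 2513 rad/s.
Step 2 — Component impedances:
  R: Z = R = 1000 Ω
  L: Z = jωL = j·2513·0.124 = 0 + j311.6 Ω
Step 3 — Series combination: Z_total = R + L = 1000 + j311.6 Ω = 1047∠17.3° Ω.
Step 4 — Source phasor: V = 196∠90.9° V = -3.079 + j196 V.
Step 5 — Ohm's law: I = V / Z_total = (-3.079 + j196) / (1000 + j311.6) = 0.05286 + j0.1795 A.
Step 6 — Convert to polar: |I| = 0.1871 A, ∠I = 73.6°.

I = 0.1871∠73.6° A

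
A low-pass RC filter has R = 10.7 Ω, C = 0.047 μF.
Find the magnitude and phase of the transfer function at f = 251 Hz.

Step 1 — Angular frequency: ω = 2π·251 = 1577 rad/s.
Step 2 — Transfer function: H(jω) = 1/(1 + jωRC).
Step 3 — Denominator: 1 + jωRC = 1 + j·1577·10.7·4.7e-08 = 1 + j0.0007931.
Step 4 — H = 1 - j0.0007931.
Step 5 — Magnitude: |H| = 1 (-0.0 dB); phase: φ = -0.0°.

|H| = 1 (-0.0 dB), φ = -0.0°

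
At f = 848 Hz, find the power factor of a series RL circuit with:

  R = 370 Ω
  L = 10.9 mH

Step 1 — Angular frequency: ω = 2π·f = 2π·848 = 5328 rad/s.
Step 2 — Component impedances:
  R: Z = R = 370 Ω
  L: Z = jωL = j·5328·0.0109 = 0 + j58.08 Ω
Step 3 — Series combination: Z_total = R + L = 370 + j58.08 Ω = 374.5∠8.9° Ω.
Step 4 — Power factor: PF = cos(φ) = Re(Z)/|Z| = 370/374.53 = 0.9879.
Step 5 — Type: Im(Z) = 58.08 ⇒ lagging (phase φ = 8.9°).

PF = 0.9879 (lagging, φ = 8.9°)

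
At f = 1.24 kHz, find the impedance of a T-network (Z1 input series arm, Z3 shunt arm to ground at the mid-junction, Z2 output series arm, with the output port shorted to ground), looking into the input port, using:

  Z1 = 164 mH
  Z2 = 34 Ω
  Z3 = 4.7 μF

Step 1 — Angular frequency: ω = 2π·f = 2π·1240 = 7791 rad/s.
Step 2 — Component impedances:
  Z1: Z = jωL = j·7791·0.164 = 0 + j1278 Ω
  Z2: Z = R = 34 Ω
  Z3: Z = 1/(jωC) = -j/(ω·C) = 0 - j27.31 Ω
Step 3 — With the output port shorted to ground, the output series arm Z2 runs from the junction to ground; the shunt arm Z3 also runs from the junction to ground. They appear in parallel: Z3 || Z2 = 13.33 - j16.6 Ω.
Step 4 — Series with input arm Z1: Z_in = Z1 + (Z3 || Z2) = 13.33 + j1261 Ω = 1261∠89.4° Ω.

Z = 13.33 + j1261 Ω = 1261∠89.4° Ω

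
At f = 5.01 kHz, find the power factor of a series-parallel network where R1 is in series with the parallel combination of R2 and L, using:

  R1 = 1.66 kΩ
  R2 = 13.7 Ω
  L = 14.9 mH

Step 1 — Angular frequency: ω = 2π·f = 2π·5010 = 3.148e+04 rad/s.
Step 2 — Component impedances:
  R1: Z = R = 1660 Ω
  R2: Z = R = 13.7 Ω
  L: Z = jωL = j·3.148e+04·0.0149 = 0 + j469 Ω
Step 3 — Parallel branch: R2 || L = 1/(1/R2 + 1/L) = 13.69 + j0.3998 Ω.
Step 4 — Series with R1: Z_total = R1 + (R2 || L) = 1674 + j0.3998 Ω = 1674∠0.0° Ω.
Step 5 — Power factor: PF = cos(φ) = Re(Z)/|Z| = 1674/1674 = 1.
Step 6 — Type: Im(Z) = 0.3998 ⇒ lagging (phase φ = 0.0°).

PF = 1 (lagging, φ = 0.0°)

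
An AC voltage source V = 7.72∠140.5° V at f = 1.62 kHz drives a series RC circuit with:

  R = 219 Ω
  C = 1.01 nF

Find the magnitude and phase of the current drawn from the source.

Step 1 — Angular frequency: ω = 2π·f = 2π·1620 = 1.018e+04 rad/s.
Step 2 — Component impedances:
  R: Z = R = 219 Ω
  C: Z = 1/(jωC) = -j/(ω·C) = 0 - j9.727e+04 Ω
Step 3 — Series combination: Z_total = R + C = 219 - j9.727e+04 Ω = 9.727e+04∠-89.9° Ω.
Step 4 — Source phasor: V = 7.72∠140.5° V = -5.957 + j4.911 V.
Step 5 — Ohm's law: I = V / Z_total = (-5.957 + j4.911) / (219 - j9.727e+04) = -5.062e-05 - j6.113e-05 A.
Step 6 — Convert to polar: |I| = 7.937e-05 A, ∠I = -129.6°.

I = 7.937e-05∠-129.6° A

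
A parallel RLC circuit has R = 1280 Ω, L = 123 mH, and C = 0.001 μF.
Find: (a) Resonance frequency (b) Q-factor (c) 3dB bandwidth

Step 1 — Resonance: ω₀ = 1/√(LC) = 1/√(0.123·1e-09) = 9.017e+04 rad/s.
Step 2 — f₀ = ω₀/(2π) = 1.435e+04 Hz.
Step 3 — Parallel Q: Q = R/(ω₀L) = 1280/(9.017e+04·0.123) = 0.1154.
Step 4 — Bandwidth: Δω = ω₀/Q = 7.812e+05 rad/s; BW = Δω/(2π) = 1.243e+05 Hz.

(a) f₀ = 1.435e+04 Hz  (b) Q = 0.1154  (c) BW = 1.243e+05 Hz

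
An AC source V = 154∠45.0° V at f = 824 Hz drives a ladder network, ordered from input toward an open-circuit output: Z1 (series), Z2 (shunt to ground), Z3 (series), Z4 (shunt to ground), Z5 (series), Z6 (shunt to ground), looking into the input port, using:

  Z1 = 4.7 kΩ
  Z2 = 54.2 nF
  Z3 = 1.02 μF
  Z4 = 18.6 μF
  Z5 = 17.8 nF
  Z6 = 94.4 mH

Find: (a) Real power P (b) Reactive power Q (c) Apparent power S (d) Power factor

Step 1 — Angular frequency: ω = 2π·f = 2π·824 = 5177 rad/s.
Step 2 — Component impedances:
  Z1: Z = R = 4700 Ω
  Z2: Z = 1/(jωC) = -j/(ω·C) = 0 - j3564 Ω
  Z3: Z = 1/(jωC) = -j/(ω·C) = 0 - j189.4 Ω
  Z4: Z = 1/(jωC) = -j/(ω·C) = 0 - j10.38 Ω
  Z5: Z = 1/(jωC) = -j/(ω·C) = 0 - j1.085e+04 Ω
  Z6: Z = jωL = j·5177·0.0944 = 0 + j488.7 Ω
Step 3 — Ladder network (open output): work backward from the far end, alternating series and parallel combinations. Z_in = 4700 - j189.1 Ω = 4704∠-2.3° Ω.
Step 4 — Source phasor: V = 154∠45.0° V = 108.9 + j108.9 V.
Step 5 — Current: I = V / Z = 0.0222 + j0.02406 A = 0.03274∠47.3° A.
Step 6 — Complex power: S = V·I* = 5.038 - j0.2027 VA.
Step 7 — Real power: P = Re(S) = 5.038 W.
Step 8 — Reactive power: Q = Im(S) = -0.2027 VAR.
Step 9 — Apparent power: |S| = 5.042 VA.
Step 10 — Power factor: PF = P/|S| = 0.9992 (leading).

(a) P = 5.038 W  (b) Q = -0.2027 VAR  (c) S = 5.042 VA  (d) PF = 0.9992 (leading)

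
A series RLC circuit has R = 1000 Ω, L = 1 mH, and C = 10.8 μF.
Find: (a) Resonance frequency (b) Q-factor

Step 1 — Resonance condition Im(Z)=0 gives ω₀ = 1/√(LC).
Step 2 — ω₀ = 1/√(0.001·1.08e-05) = 9623 rad/s.
Step 3 — f₀ = ω₀/(2π) = 1531 Hz.
Step 4 — Series Q: Q = ω₀L/R = 9623·0.001/1000 = 0.009623.

(a) f₀ = 1531 Hz  (b) Q = 0.009623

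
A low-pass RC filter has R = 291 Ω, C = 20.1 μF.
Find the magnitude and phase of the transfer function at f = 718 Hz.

Step 1 — Angular frequency: ω = 2π·718 = 4511 rad/s.
Step 2 — Transfer function: H(jω) = 1/(1 + jωRC).
Step 3 — Denominator: 1 + jωRC = 1 + j·4511·291·2.01e-05 = 1 + j26.39.
Step 4 — H = 0.001434 - j0.03784.
Step 5 — Magnitude: |H| = 0.03787 (-28.4 dB); phase: φ = -87.8°.

|H| = 0.03787 (-28.4 dB), φ = -87.8°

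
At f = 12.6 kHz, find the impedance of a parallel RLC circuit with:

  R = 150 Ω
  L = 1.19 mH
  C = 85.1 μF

Step 1 — Angular frequency: ω = 2π·f = 2π·1.26e+04 = 7.917e+04 rad/s.
Step 2 — Component impedances:
  R: Z = R = 150 Ω
  L: Z = jωL = j·7.917e+04·0.00119 = 0 + j94.21 Ω
  C: Z = 1/(jωC) = -j/(ω·C) = 0 - j0.1484 Ω
Step 3 — Parallel combination: 1/Z_total = 1/R + 1/L + 1/C; Z_total = 0.0001473 - j0.1487 Ω = 0.1487∠-89.9° Ω.

Z = 0.0001473 - j0.1487 Ω = 0.1487∠-89.9° Ω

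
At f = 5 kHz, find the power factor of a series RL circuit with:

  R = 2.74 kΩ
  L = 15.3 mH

Step 1 — Angular frequency: ω = 2π·f = 2π·5000 = 3.142e+04 rad/s.
Step 2 — Component impedances:
  R: Z = R = 2740 Ω
  L: Z = jωL = j·3.142e+04·0.0153 = 0 + j480.7 Ω
Step 3 — Series combination: Z_total = R + L = 2740 + j480.7 Ω = 2782∠9.9° Ω.
Step 4 — Power factor: PF = cos(φ) = Re(Z)/|Z| = 2740/2781.8 = 0.985.
Step 5 — Type: Im(Z) = 480.7 ⇒ lagging (phase φ = 9.9°).

PF = 0.985 (lagging, φ = 9.9°)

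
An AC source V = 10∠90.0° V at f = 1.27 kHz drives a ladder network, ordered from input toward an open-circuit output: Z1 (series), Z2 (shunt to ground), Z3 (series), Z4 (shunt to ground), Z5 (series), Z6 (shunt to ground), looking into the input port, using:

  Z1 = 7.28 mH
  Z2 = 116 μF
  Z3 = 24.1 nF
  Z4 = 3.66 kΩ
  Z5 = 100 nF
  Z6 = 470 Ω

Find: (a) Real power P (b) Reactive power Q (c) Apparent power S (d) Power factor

Step 1 — Angular frequency: ω = 2π·f = 2π·1270 = 7980 rad/s.
Step 2 — Component impedances:
  Z1: Z = jωL = j·7980·0.00728 = 0 + j58.09 Ω
  Z2: Z = 1/(jωC) = -j/(ω·C) = 0 - j1.08 Ω
  Z3: Z = 1/(jωC) = -j/(ω·C) = 0 - j5200 Ω
  Z4: Z = R = 3660 Ω
  Z5: Z = 1/(jωC) = -j/(ω·C) = 0 - j1253 Ω
  Z6: Z = R = 470 Ω
Step 3 — Ladder network (open output): work backward from the far end, alternating series and parallel combinations. Z_in = 2.135e-05 + j57.01 Ω = 57.01∠90.0° Ω.
Step 4 — Source phasor: V = 10∠90.0° V = 0 + j10 V.
Step 5 — Current: I = V / Z = 0.1754 + j6.569e-08 A = 0.1754∠0.0° A.
Step 6 — Complex power: S = V·I* = 6.569e-07 + j1.754 VA.
Step 7 — Real power: P = Re(S) = 6.569e-07 W.
Step 8 — Reactive power: Q = Im(S) = 1.754 VAR.
Step 9 — Apparent power: |S| = 1.754 VA.
Step 10 — Power factor: PF = P/|S| = 3.745e-07 (lagging).

(a) P = 6.569e-07 W  (b) Q = 1.754 VAR  (c) S = 1.754 VA  (d) PF = 3.745e-07 (lagging)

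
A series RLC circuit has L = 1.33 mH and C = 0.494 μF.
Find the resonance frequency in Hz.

Step 1 — Resonance condition Im(Z)=0 gives ω₀ = 1/√(LC).
Step 2 — ω₀ = 1/√(0.00133·4.94e-07) = 3.901e+04 rad/s.
Step 3 — f₀ = ω₀/(2π) = 6209 Hz.

f₀ = 6209 Hz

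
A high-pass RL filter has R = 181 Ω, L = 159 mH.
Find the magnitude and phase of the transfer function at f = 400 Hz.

Step 1 — Angular frequency: ω = 2π·400 = 2513 rad/s.
Step 2 — Transfer function: H(jω) = jωL/(R + jωL).
Step 3 — Numerator jωL = j·399.6; denominator R + jωL = 181 + j399.6.
Step 4 — H = 0.8298 + j0.3758.
Step 5 — Magnitude: |H| = 0.9109 (-0.8 dB); phase: φ = 24.4°.

|H| = 0.9109 (-0.8 dB), φ = 24.4°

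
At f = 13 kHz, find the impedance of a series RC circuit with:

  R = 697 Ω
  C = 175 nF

Step 1 — Angular frequency: ω = 2π·f = 2π·1.3e+04 = 8.168e+04 rad/s.
Step 2 — Component impedances:
  R: Z = R = 697 Ω
  C: Z = 1/(jωC) = -j/(ω·C) = 0 - j69.96 Ω
Step 3 — Series combination: Z_total = R + C = 697 - j69.96 Ω = 700.5∠-5.7° Ω.

Z = 697 - j69.96 Ω = 700.5∠-5.7° Ω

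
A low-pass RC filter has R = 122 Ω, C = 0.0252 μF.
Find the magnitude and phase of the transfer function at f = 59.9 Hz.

Step 1 — Angular frequency: ω = 2π·59.9 = 376.4 rad/s.
Step 2 — Transfer function: H(jω) = 1/(1 + jωRC).
Step 3 — Denominator: 1 + jωRC = 1 + j·376.4·122·2.52e-08 = 1 + j0.001157.
Step 4 — H = 1 - j0.001157.
Step 5 — Magnitude: |H| = 1 (-0.0 dB); phase: φ = -0.1°.

|H| = 1 (-0.0 dB), φ = -0.1°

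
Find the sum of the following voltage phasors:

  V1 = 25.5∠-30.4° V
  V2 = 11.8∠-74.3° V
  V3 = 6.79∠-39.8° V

Step 1 — Convert each phasor to rectangular form:
  V1 = 25.5·(cos(-30.4°) + j·sin(-30.4°)) = 21.99 - j12.9 V
  V2 = 11.8·(cos(-74.3°) + j·sin(-74.3°)) = 3.193 - j11.36 V
  V3 = 6.79·(cos(-39.8°) + j·sin(-39.8°)) = 5.217 - j4.346 V
Step 2 — Sum components: V_total = 30.4 - j28.61 V.
Step 3 — Convert to polar: |V_total| = 41.75 V, ∠V_total = -43.3°.

V_total = 41.75∠-43.3° V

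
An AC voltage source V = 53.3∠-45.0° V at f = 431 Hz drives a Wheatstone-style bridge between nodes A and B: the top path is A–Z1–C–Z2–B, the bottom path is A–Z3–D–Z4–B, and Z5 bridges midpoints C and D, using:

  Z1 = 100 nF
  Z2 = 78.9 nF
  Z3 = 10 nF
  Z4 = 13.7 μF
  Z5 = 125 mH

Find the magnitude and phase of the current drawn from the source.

Step 1 — Angular frequency: ω = 2π·f = 2π·431 = 2708 rad/s.
Step 2 — Component impedances:
  Z1: Z = 1/(jωC) = -j/(ω·C) = 0 - j3693 Ω
  Z2: Z = 1/(jωC) = -j/(ω·C) = 0 - j4680 Ω
  Z3: Z = 1/(jωC) = -j/(ω·C) = 0 - j3.693e+04 Ω
  Z4: Z = 1/(jωC) = -j/(ω·C) = 0 - j26.95 Ω
  Z5: Z = jωL = j·2708·0.125 = 0 + j338.5 Ω
Step 3 — Bridge requires nodal analysis (the Z5 bridge couples midpoints C and D, so the two paths cannot be reduced to a simple series/parallel combination). Setting node B to ground and injecting 1 A at node A, the 3-node admittance system at A, C, D solves to V_A = Z_AB = 0 - j3083 Ω = 3083∠-90.0° Ω.
Step 4 — Source phasor: V = 53.3∠-45.0° V = 37.69 - j37.69 V.
Step 5 — Ohm's law: I = V / Z_total = (37.69 - j37.69) / (0 - j3083) = 0.01222 + j0.01222 A.
Step 6 — Convert to polar: |I| = 0.01729 A, ∠I = 45.0°.

I = 0.01729∠45.0° A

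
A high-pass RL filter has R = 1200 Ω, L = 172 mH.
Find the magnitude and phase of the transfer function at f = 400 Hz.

Step 1 — Angular frequency: ω = 2π·400 = 2513 rad/s.
Step 2 — Transfer function: H(jω) = jωL/(R + jωL).
Step 3 — Numerator jωL = j·432.3; denominator R + jωL = 1200 + j432.3.
Step 4 — H = 0.1149 + j0.3189.
Step 5 — Magnitude: |H| = 0.3389 (-9.4 dB); phase: φ = 70.2°.

|H| = 0.3389 (-9.4 dB), φ = 70.2°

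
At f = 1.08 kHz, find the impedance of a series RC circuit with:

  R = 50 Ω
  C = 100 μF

Step 1 — Angular frequency: ω = 2π·f = 2π·1080 = 6786 rad/s.
Step 2 — Component impedances:
  R: Z = R = 50 Ω
  C: Z = 1/(jωC) = -j/(ω·C) = 0 - j1.474 Ω
Step 3 — Series combination: Z_total = R + C = 50 - j1.474 Ω = 50.02∠-1.7° Ω.

Z = 50 - j1.474 Ω = 50.02∠-1.7° Ω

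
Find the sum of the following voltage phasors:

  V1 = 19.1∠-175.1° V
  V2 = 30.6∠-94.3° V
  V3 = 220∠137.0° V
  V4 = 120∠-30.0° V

Step 1 — Convert each phasor to rectangular form:
  V1 = 19.1·(cos(-175.1°) + j·sin(-175.1°)) = -19.03 - j1.631 V
  V2 = 30.6·(cos(-94.3°) + j·sin(-94.3°)) = -2.294 - j30.51 V
  V3 = 220·(cos(137.0°) + j·sin(137.0°)) = -160.9 + j150 V
  V4 = 120·(cos(-30.0°) + j·sin(-30.0°)) = 103.9 - j60 V
Step 2 — Sum components: V_total = -78.3 + j57.89 V.
Step 3 — Convert to polar: |V_total| = 97.38 V, ∠V_total = 143.5°.

V_total = 97.38∠143.5° V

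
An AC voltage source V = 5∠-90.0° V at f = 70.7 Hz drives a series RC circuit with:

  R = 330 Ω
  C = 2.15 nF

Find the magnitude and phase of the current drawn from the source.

Step 1 — Angular frequency: ω = 2π·f = 2π·70.7 = 444.2 rad/s.
Step 2 — Component impedances:
  R: Z = R = 330 Ω
  C: Z = 1/(jωC) = -j/(ω·C) = 0 - j1.047e+06 Ω
Step 3 — Series combination: Z_total = R + C = 330 - j1.047e+06 Ω = 1.047e+06∠-90.0° Ω.
Step 4 — Source phasor: V = 5∠-90.0° V = 0 - j5 V.
Step 5 — Ohm's law: I = V / Z_total = (0 - j5) / (330 - j1.047e+06) = 4.775e-06 - j1.505e-09 A.
Step 6 — Convert to polar: |I| = 4.775e-06 A, ∠I = -0.0°.

I = 4.775e-06∠-0.0° A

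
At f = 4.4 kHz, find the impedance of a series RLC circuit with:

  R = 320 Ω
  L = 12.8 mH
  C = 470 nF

Step 1 — Angular frequency: ω = 2π·f = 2π·4400 = 2.765e+04 rad/s.
Step 2 — Component impedances:
  R: Z = R = 320 Ω
  L: Z = jωL = j·2.765e+04·0.0128 = 0 + j353.9 Ω
  C: Z = 1/(jωC) = -j/(ω·C) = 0 - j76.96 Ω
Step 3 — Series combination: Z_total = R + L + C = 320 + j276.9 Ω = 423.2∠40.9° Ω.

Z = 320 + j276.9 Ω = 423.2∠40.9° Ω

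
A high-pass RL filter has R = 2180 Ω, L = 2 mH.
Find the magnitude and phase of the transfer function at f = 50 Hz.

Step 1 — Angular frequency: ω = 2π·50 = 314.2 rad/s.
Step 2 — Transfer function: H(jω) = jωL/(R + jωL).
Step 3 — Numerator jωL = j·0.6283; denominator R + jωL = 2180 + j0.6283.
Step 4 — H = 8.307e-08 + j0.0002882.
Step 5 — Magnitude: |H| = 0.0002882 (-70.8 dB); phase: φ = 90.0°.

|H| = 0.0002882 (-70.8 dB), φ = 90.0°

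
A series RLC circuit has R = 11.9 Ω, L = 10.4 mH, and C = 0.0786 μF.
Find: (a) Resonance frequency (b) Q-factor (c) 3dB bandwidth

Step 1 — Resonance: ω₀ = 1/√(LC) = 1/√(0.0104·7.86e-08) = 3.498e+04 rad/s.
Step 2 — f₀ = ω₀/(2π) = 5567 Hz.
Step 3 — Series Q: Q = ω₀L/R = 3.498e+04·0.0104/11.9 = 30.57.
Step 4 — Bandwidth: Δω = ω₀/Q = 1144 rad/s; BW = Δω/(2π) = 182.1 Hz.

(a) f₀ = 5567 Hz  (b) Q = 30.57  (c) BW = 182.1 Hz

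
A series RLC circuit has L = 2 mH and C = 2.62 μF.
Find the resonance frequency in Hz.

Step 1 — Resonance condition Im(Z)=0 gives ω₀ = 1/√(LC).
Step 2 — ω₀ = 1/√(0.002·2.62e-06) = 1.381e+04 rad/s.
Step 3 — f₀ = ω₀/(2π) = 2199 Hz.

f₀ = 2199 Hz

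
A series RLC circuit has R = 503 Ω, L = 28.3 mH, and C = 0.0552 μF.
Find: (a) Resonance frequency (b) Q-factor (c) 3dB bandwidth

Step 1 — Resonance: ω₀ = 1/√(LC) = 1/√(0.0283·5.52e-08) = 2.53e+04 rad/s.
Step 2 — f₀ = ω₀/(2π) = 4027 Hz.
Step 3 — Series Q: Q = ω₀L/R = 2.53e+04·0.0283/503 = 1.423.
Step 4 — Bandwidth: Δω = ω₀/Q = 1.777e+04 rad/s; BW = Δω/(2π) = 2829 Hz.

(a) f₀ = 4027 Hz  (b) Q = 1.423  (c) BW = 2829 Hz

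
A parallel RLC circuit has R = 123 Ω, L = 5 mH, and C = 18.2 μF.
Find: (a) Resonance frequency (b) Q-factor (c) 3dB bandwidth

Step 1 — Resonance: ω₀ = 1/√(LC) = 1/√(0.005·1.82e-05) = 3315 rad/s.
Step 2 — f₀ = ω₀/(2π) = 527.6 Hz.
Step 3 — Parallel Q: Q = R/(ω₀L) = 123/(3315·0.005) = 7.421.
Step 4 — Bandwidth: Δω = ω₀/Q = 446.7 rad/s; BW = Δω/(2π) = 71.1 Hz.

(a) f₀ = 527.6 Hz  (b) Q = 7.421  (c) BW = 71.1 Hz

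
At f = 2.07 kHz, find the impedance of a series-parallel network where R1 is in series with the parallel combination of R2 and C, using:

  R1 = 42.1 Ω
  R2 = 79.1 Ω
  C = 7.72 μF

Step 1 — Angular frequency: ω = 2π·f = 2π·2070 = 1.301e+04 rad/s.
Step 2 — Component impedances:
  R1: Z = R = 42.1 Ω
  R2: Z = R = 79.1 Ω
  C: Z = 1/(jωC) = -j/(ω·C) = 0 - j9.959 Ω
Step 3 — Parallel branch: R2 || C = 1/(1/R2 + 1/C) = 1.234 - j9.804 Ω.
Step 4 — Series with R1: Z_total = R1 + (R2 || C) = 43.33 - j9.804 Ω = 44.43∠-12.7° Ω.

Z = 43.33 - j9.804 Ω = 44.43∠-12.7° Ω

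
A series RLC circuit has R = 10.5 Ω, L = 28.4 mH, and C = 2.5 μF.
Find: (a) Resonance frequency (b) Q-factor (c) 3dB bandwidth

Step 1 — Resonance condition Im(Z)=0 gives ω₀ = 1/√(LC).
Step 2 — ω₀ = 1/√(0.0284·2.5e-06) = 3753 rad/s.
Step 3 — f₀ = ω₀/(2π) = 597.3 Hz.
Step 4 — Series Q: Q = ω₀L/R = 3753·0.0284/10.5 = 10.15.
Step 5 — 3dB bandwidth: Δω = ω₀/Q = 369.7 rad/s; BW = Δω/(2π) = 58.84 Hz.

(a) f₀ = 597.3 Hz  (b) Q = 10.15  (c) BW = 58.84 Hz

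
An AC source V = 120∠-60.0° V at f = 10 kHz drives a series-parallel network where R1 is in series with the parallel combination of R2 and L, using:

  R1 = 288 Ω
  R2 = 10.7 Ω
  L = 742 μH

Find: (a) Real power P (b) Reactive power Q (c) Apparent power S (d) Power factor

Step 1 — Angular frequency: ω = 2π·f = 2π·1e+04 = 6.283e+04 rad/s.
Step 2 — Component impedances:
  R1: Z = R = 288 Ω
  R2: Z = R = 10.7 Ω
  L: Z = jωL = j·6.283e+04·0.000742 = 0 + j46.62 Ω
Step 3 — Parallel branch: R2 || L = 1/(1/R2 + 1/L) = 10.16 + j2.333 Ω.
Step 4 — Series with R1: Z_total = R1 + (R2 || L) = 298.2 + j2.333 Ω = 298.2∠0.4° Ω.
Step 5 — Source phasor: V = 120∠-60.0° V = 60 - j103.9 V.
Step 6 — Current: I = V / Z = 0.1985 - j0.3501 A = 0.4024∠-60.4° A.
Step 7 — Complex power: S = V·I* = 48.29 + j0.3778 VA.
Step 8 — Real power: P = Re(S) = 48.29 W.
Step 9 — Reactive power: Q = Im(S) = 0.3778 VAR.
Step 10 — Apparent power: |S| = 48.29 VA.
Step 11 — Power factor: PF = P/|S| = 1 (lagging).

(a) P = 48.29 W  (b) Q = 0.3778 VAR  (c) S = 48.29 VA  (d) PF = 1 (lagging)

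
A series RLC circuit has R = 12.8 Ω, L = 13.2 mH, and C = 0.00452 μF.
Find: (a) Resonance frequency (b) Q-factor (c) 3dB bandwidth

Step 1 — Resonance condition Im(Z)=0 gives ω₀ = 1/√(LC).
Step 2 — ω₀ = 1/√(0.0132·4.52e-09) = 1.295e+05 rad/s.
Step 3 — f₀ = ω₀/(2π) = 2.06e+04 Hz.
Step 4 — Series Q: Q = ω₀L/R = 1.295e+05·0.0132/12.8 = 133.5.
Step 5 — 3dB bandwidth: Δω = ω₀/Q = 969.7 rad/s; BW = Δω/(2π) = 154.3 Hz.

(a) f₀ = 2.06e+04 Hz  (b) Q = 133.5  (c) BW = 154.3 Hz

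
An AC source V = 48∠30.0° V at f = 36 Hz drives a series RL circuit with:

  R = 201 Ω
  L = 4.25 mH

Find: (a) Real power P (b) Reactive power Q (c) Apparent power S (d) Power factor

Step 1 — Angular frequency: ω = 2π·f = 2π·36 = 226.2 rad/s.
Step 2 — Component impedances:
  R: Z = R = 201 Ω
  L: Z = jωL = j·226.2·0.00425 = 0 + j0.9613 Ω
Step 3 — Series combination: Z_total = R + L = 201 + j0.9613 Ω = 201∠0.3° Ω.
Step 4 — Source phasor: V = 48∠30.0° V = 41.57 + j24 V.
Step 5 — Current: I = V / Z = 0.2074 + j0.1184 A = 0.2388∠29.7° A.
Step 6 — Complex power: S = V·I* = 11.46 + j0.05482 VA.
Step 7 — Real power: P = Re(S) = 11.46 W.
Step 8 — Reactive power: Q = Im(S) = 0.05482 VAR.
Step 9 — Apparent power: |S| = 11.46 VA.
Step 10 — Power factor: PF = P/|S| = 1 (lagging).

(a) P = 11.46 W  (b) Q = 0.05482 VAR  (c) S = 11.46 VA  (d) PF = 1 (lagging)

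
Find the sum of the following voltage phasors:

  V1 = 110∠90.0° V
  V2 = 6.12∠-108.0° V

Step 1 — Convert each phasor to rectangular form:
  V1 = 110·(cos(90.0°) + j·sin(90.0°)) = 0 + j110 V
  V2 = 6.12·(cos(-108.0°) + j·sin(-108.0°)) = -1.891 - j5.82 V
Step 2 — Sum components: V_total = -1.891 + j104.2 V.
Step 3 — Convert to polar: |V_total| = 104.2 V, ∠V_total = 91.0°.

V_total = 104.2∠91.0° V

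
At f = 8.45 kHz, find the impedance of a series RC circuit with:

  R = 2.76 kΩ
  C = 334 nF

Step 1 — Angular frequency: ω = 2π·f = 2π·8450 = 5.309e+04 rad/s.
Step 2 — Component impedances:
  R: Z = R = 2760 Ω
  C: Z = 1/(jωC) = -j/(ω·C) = 0 - j56.39 Ω
Step 3 — Series combination: Z_total = R + C = 2760 - j56.39 Ω = 2761∠-1.2° Ω.

Z = 2760 - j56.39 Ω = 2761∠-1.2° Ω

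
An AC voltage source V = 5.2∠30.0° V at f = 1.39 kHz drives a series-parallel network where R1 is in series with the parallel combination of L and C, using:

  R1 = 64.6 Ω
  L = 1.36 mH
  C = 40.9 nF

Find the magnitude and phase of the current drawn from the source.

Step 1 — Angular frequency: ω = 2π·f = 2π·1390 = 8734 rad/s.
Step 2 — Component impedances:
  R1: Z = R = 64.6 Ω
  L: Z = jωL = j·8734·0.00136 = 0 + j11.88 Ω
  C: Z = 1/(jωC) = -j/(ω·C) = 0 - j2800 Ω
Step 3 — Parallel branch: L || C = 1/(1/L + 1/C) = 0 + j11.93 Ω.
Step 4 — Series with R1: Z_total = R1 + (L || C) = 64.6 + j11.93 Ω = 65.69∠10.5° Ω.
Step 5 — Source phasor: V = 5.2∠30.0° V = 4.503 + j2.6 V.
Step 6 — Ohm's law: I = V / Z_total = (4.503 + j2.6) / (64.6 + j11.93) = 0.0746 + j0.02647 A.
Step 7 — Convert to polar: |I| = 0.07916 A, ∠I = 19.5°.

I = 0.07916∠19.5° A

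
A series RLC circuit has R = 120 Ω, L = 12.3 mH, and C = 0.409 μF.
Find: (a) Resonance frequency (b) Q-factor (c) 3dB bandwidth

Step 1 — Resonance condition Im(Z)=0 gives ω₀ = 1/√(LC).
Step 2 — ω₀ = 1/√(0.0123·4.09e-07) = 1.41e+04 rad/s.
Step 3 — f₀ = ω₀/(2π) = 2244 Hz.
Step 4 — Series Q: Q = ω₀L/R = 1.41e+04·0.0123/120 = 1.445.
Step 5 — 3dB bandwidth: Δω = ω₀/Q = 9756 rad/s; BW = Δω/(2π) = 1553 Hz.

(a) f₀ = 2244 Hz  (b) Q = 1.445  (c) BW = 1553 Hz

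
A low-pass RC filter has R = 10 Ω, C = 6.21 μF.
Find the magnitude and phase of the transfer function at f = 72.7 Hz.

Step 1 — Angular frequency: ω = 2π·72.7 = 456.8 rad/s.
Step 2 — Transfer function: H(jω) = 1/(1 + jωRC).
Step 3 — Denominator: 1 + jωRC = 1 + j·456.8·10·6.21e-06 = 1 + j0.02837.
Step 4 — H = 0.9992 - j0.02834.
Step 5 — Magnitude: |H| = 0.9996 (-0.0 dB); phase: φ = -1.6°.

|H| = 0.9996 (-0.0 dB), φ = -1.6°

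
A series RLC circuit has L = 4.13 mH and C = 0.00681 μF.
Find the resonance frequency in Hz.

Step 1 — Resonance condition Im(Z)=0 gives ω₀ = 1/√(LC).
Step 2 — ω₀ = 1/√(0.00413·6.81e-09) = 1.886e+05 rad/s.
Step 3 — f₀ = ω₀/(2π) = 3.001e+04 Hz.

f₀ = 3.001e+04 Hz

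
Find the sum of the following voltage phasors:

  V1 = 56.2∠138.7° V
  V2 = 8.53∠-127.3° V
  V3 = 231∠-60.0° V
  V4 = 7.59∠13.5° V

Step 1 — Convert each phasor to rectangular form:
  V1 = 56.2·(cos(138.7°) + j·sin(138.7°)) = -42.22 + j37.09 V
  V2 = 8.53·(cos(-127.3°) + j·sin(-127.3°)) = -5.169 - j6.785 V
  V3 = 231·(cos(-60.0°) + j·sin(-60.0°)) = 115.5 - j200.1 V
  V4 = 7.59·(cos(13.5°) + j·sin(13.5°)) = 7.38 + j1.772 V
Step 2 — Sum components: V_total = 75.49 - j168 V.
Step 3 — Convert to polar: |V_total| = 184.2 V, ∠V_total = -65.8°.

V_total = 184.2∠-65.8° V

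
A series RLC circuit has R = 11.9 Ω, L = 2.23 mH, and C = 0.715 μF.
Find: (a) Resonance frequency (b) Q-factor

Step 1 — Resonance condition Im(Z)=0 gives ω₀ = 1/√(LC).
Step 2 — ω₀ = 1/√(0.00223·7.15e-07) = 2.504e+04 rad/s.
Step 3 — f₀ = ω₀/(2π) = 3986 Hz.
Step 4 — Series Q: Q = ω₀L/R = 2.504e+04·0.00223/11.9 = 4.693.

(a) f₀ = 3986 Hz  (b) Q = 4.693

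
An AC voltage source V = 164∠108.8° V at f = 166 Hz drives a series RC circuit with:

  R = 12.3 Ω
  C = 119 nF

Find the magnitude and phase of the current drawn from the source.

Step 1 — Angular frequency: ω = 2π·f = 2π·166 = 1043 rad/s.
Step 2 — Component impedances:
  R: Z = R = 12.3 Ω
  C: Z = 1/(jωC) = -j/(ω·C) = 0 - j8057 Ω
Step 3 — Series combination: Z_total = R + C = 12.3 - j8057 Ω = 8057∠-89.9° Ω.
Step 4 — Source phasor: V = 164∠108.8° V = -52.85 + j155.3 V.
Step 5 — Ohm's law: I = V / Z_total = (-52.85 + j155.3) / (12.3 - j8057) = -0.01928 - j0.00653 A.
Step 6 — Convert to polar: |I| = 0.02036 A, ∠I = -161.3°.

I = 0.02036∠-161.3° A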